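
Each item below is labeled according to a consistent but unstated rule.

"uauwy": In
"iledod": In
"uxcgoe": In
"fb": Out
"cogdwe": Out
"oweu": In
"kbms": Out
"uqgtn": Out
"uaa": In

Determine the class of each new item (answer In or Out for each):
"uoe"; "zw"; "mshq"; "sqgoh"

In, Out, Out, Out

The simplest hypothesis consistent with all the labels is: has ≥ 3 vowels.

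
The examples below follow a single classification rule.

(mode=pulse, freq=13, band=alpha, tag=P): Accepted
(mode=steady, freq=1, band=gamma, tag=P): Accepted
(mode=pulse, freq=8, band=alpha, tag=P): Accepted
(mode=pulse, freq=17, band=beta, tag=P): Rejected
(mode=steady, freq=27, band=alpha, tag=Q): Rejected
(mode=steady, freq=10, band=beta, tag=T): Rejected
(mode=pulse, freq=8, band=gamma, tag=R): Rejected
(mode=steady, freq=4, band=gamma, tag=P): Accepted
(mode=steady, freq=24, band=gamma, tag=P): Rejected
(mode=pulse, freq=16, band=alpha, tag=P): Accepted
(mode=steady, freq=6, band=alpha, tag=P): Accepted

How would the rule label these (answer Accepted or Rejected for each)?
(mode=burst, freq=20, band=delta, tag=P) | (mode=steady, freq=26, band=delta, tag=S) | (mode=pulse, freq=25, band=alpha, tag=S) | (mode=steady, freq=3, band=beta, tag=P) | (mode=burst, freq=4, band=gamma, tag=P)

Rejected, Rejected, Rejected, Accepted, Accepted

'Accepted' ⟺ tag is P AND freq ≤ 16.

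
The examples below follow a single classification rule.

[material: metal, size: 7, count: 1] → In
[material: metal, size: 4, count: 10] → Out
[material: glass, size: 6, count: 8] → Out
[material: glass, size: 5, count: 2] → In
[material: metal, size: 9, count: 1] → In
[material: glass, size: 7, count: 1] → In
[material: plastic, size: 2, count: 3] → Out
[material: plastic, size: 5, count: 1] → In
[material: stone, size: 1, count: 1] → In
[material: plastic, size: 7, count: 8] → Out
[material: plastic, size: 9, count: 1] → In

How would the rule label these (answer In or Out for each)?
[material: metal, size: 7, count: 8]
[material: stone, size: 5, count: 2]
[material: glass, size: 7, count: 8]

Out, In, Out

One predicate separates the groups cleanly: count ≤ 2.
[material: metal, size: 7, count: 8]: count = 8, doesn't qualify → Out. [material: stone, size: 5, count: 2]: count = 2, checks out → In. [material: glass, size: 7, count: 8]: count = 8, doesn't qualify → Out.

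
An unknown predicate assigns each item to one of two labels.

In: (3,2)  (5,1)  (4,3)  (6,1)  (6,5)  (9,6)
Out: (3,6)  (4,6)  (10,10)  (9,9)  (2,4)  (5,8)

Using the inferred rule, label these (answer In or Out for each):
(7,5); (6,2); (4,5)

In, In, Out

The classifier is using: first > second.
(7,5) → 7 > 5 → In.
(6,2) → 6 > 2 → In.
(4,5) → 4 < 5 → Out.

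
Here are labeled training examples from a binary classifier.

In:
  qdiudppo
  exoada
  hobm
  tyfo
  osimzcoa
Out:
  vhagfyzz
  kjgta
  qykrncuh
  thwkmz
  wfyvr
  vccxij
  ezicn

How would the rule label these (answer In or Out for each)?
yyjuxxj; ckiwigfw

Out, Out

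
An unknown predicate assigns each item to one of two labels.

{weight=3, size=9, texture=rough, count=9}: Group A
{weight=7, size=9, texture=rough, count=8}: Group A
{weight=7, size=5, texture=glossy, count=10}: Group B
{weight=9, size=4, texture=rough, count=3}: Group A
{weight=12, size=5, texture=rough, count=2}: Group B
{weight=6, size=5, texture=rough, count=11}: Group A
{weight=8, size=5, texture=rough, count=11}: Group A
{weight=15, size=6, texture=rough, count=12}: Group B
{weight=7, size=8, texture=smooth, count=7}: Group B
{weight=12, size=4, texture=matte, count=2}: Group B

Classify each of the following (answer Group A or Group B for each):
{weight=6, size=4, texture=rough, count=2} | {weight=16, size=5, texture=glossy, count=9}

The distinguishing property — texture is rough AND weight ≤ 9 — holds for all the 'Group A' cases and none of the 'Group B' cases.
{weight=6, size=4, texture=rough, count=2}: texture is rough, weight = 6 — checks out, so Group A. {weight=16, size=5, texture=glossy, count=9}: texture is glossy, weight = 16 — does not pass, so Group B.

Group A, Group B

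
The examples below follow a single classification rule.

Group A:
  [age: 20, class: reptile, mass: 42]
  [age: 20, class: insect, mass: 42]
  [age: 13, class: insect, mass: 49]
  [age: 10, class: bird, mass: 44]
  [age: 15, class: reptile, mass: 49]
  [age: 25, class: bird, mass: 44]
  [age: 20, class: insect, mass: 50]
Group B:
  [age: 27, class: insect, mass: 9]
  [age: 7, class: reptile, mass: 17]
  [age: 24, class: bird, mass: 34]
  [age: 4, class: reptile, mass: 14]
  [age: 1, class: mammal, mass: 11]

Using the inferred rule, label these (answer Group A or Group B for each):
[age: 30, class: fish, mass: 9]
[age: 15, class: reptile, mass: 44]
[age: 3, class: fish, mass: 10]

Group B, Group A, Group B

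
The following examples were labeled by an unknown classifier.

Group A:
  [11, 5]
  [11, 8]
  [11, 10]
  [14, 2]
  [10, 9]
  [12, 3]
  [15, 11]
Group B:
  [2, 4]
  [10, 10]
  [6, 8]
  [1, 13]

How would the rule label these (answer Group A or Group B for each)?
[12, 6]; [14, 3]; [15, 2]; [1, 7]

Group A, Group A, Group A, Group B

The simplest hypothesis consistent with all the labels is: first > second.
[12, 6]: 12 > 6, satisfies this → Group A. [14, 3]: 14 > 3, satisfies this → Group A. [15, 2]: 15 > 2, satisfies this → Group A. [1, 7]: 1 < 7, lacks this property → Group B.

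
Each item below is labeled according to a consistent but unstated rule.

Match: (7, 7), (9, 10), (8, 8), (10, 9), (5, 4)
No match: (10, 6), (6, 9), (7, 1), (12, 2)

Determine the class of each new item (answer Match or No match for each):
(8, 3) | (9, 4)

No match, No match

'Match' ⟺ |first − second| ≤ 1.
(8, 3): |8−3| = 5, fails the rule → No match. (9, 4): |9−4| = 5, fails the rule → No match.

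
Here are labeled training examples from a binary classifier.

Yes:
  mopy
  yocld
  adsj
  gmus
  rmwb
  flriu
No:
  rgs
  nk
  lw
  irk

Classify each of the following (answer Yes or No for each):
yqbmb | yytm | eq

The distinguishing property — length ≥ 4 — holds for all the 'Yes' cases and none of the 'No' cases.
yqbmb: Yes (length 5).
yytm: Yes (length 4).
eq: No (length 2).

Yes, Yes, No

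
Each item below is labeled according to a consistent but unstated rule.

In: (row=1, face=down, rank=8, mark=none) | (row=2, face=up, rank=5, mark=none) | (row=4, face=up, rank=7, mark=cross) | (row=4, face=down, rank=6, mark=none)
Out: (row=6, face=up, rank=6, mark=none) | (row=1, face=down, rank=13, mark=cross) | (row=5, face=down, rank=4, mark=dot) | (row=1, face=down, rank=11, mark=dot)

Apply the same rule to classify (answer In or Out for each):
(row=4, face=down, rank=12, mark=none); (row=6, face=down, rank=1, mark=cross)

The simplest hypothesis consistent with all the labels is: rank ≤ 8 AND row ≤ 4.
Out: (row=4, face=down, rank=12, mark=none), since rank = 12, row = 4. Out: (row=6, face=down, rank=1, mark=cross), since rank = 1, row = 6.

Out, Out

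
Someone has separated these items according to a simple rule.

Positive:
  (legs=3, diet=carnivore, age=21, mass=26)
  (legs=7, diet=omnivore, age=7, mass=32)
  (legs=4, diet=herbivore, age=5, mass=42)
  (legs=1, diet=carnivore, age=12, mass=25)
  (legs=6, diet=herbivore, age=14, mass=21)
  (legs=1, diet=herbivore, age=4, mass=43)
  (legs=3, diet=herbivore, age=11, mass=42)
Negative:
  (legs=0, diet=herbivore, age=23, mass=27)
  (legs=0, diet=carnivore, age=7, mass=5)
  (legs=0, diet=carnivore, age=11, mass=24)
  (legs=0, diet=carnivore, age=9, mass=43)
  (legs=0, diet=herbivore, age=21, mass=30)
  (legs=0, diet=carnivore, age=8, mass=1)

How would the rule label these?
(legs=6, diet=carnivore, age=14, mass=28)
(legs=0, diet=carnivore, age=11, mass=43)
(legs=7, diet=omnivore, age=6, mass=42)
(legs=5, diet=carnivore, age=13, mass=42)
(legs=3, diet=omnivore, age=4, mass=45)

The distinguishing property — legs ≥ 1 — holds for all the 'Positive' cases and none of the 'Negative' cases.
(legs=6, diet=carnivore, age=14, mass=28): Positive (legs = 6). (legs=0, diet=carnivore, age=11, mass=43): Negative (legs = 0). (legs=7, diet=omnivore, age=6, mass=42): Positive (legs = 7). (legs=5, diet=carnivore, age=13, mass=42): Positive (legs = 5). (legs=3, diet=omnivore, age=4, mass=45): Positive (legs = 3).

Positive, Negative, Positive, Positive, Positive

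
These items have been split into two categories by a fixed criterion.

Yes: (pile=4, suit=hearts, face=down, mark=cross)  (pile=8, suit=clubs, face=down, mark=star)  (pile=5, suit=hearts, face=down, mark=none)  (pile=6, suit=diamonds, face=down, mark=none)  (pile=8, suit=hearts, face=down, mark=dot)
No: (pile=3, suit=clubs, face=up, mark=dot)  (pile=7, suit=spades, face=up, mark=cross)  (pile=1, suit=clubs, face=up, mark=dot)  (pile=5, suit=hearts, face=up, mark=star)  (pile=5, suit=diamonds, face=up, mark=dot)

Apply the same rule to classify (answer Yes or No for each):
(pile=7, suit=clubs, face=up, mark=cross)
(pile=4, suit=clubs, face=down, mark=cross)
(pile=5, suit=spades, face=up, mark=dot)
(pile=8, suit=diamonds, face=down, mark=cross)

Comparing the two groups points to one rule — face is down.
(pile=7, suit=clubs, face=up, mark=cross) — face is up, hence No. (pile=4, suit=clubs, face=down, mark=cross) — face is down, hence Yes. (pile=5, suit=spades, face=up, mark=dot) — face is up, hence No. (pile=8, suit=diamonds, face=down, mark=cross) — face is down, hence Yes.

No, Yes, No, Yes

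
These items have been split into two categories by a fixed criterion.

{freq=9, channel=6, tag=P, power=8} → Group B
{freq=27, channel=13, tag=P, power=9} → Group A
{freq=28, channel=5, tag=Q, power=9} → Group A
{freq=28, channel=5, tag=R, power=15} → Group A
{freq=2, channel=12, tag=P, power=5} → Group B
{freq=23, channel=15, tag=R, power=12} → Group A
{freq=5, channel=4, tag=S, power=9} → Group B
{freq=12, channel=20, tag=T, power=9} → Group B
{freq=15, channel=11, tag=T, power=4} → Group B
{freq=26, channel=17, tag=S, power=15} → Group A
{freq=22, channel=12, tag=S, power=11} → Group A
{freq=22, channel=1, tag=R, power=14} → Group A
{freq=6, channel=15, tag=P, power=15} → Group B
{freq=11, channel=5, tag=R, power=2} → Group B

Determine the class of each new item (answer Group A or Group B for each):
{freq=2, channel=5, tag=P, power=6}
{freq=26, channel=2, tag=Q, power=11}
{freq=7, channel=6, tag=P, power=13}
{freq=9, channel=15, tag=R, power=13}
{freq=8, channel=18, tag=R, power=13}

The common property of the 'Group A' items is: freq ≥ 22. No 'Group B' item has it.

Group B, Group A, Group B, Group B, Group B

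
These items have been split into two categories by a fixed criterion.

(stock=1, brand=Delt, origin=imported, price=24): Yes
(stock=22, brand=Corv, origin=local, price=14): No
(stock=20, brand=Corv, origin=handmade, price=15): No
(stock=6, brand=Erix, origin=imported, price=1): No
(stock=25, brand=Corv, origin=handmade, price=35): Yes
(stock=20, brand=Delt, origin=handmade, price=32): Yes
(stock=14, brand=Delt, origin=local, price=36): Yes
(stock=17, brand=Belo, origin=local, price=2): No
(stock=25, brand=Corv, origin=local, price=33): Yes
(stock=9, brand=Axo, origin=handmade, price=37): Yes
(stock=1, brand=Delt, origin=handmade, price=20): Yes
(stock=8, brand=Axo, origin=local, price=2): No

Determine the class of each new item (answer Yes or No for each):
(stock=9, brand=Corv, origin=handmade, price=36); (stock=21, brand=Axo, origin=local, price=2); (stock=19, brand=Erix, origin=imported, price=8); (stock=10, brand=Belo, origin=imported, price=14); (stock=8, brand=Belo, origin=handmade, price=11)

Yes, No, No, No, No

The common property of the 'Yes' items is: price ≥ 20. No 'No' item has it.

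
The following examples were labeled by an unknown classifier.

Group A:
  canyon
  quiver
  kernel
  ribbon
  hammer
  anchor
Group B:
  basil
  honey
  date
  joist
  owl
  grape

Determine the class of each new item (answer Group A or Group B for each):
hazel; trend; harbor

The distinguishing property — length 6 — holds for all the 'Group A' cases and none of the 'Group B' cases.

Group B, Group B, Group A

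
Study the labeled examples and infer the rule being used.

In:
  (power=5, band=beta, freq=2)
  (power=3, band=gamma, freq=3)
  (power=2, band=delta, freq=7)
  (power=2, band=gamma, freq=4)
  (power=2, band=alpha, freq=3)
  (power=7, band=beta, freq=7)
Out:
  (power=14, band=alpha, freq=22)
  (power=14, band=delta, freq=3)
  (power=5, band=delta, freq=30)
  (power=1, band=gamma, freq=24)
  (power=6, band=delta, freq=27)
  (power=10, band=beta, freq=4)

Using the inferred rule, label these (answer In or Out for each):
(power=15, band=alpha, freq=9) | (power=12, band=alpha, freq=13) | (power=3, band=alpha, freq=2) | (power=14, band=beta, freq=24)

Out, Out, In, Out

Rule: freq ≤ 7 AND power ≤ 7. This holds for each 'In' example and fails for each 'Out' one.
(power=15, band=alpha, freq=9): freq = 9, power = 15 — fails the rule, so Out. (power=12, band=alpha, freq=13): freq = 13, power = 12 — fails the rule, so Out. (power=3, band=alpha, freq=2): freq = 2, power = 3 — satisfies this, so In. (power=14, band=beta, freq=24): freq = 24, power = 14 — fails the rule, so Out.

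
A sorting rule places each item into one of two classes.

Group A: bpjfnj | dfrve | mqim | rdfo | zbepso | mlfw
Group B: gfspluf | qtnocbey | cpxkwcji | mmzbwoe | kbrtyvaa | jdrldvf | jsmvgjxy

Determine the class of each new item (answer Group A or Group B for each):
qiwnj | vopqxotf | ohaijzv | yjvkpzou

'Group A' ⟺ length ≤ 6.

Group A, Group B, Group B, Group B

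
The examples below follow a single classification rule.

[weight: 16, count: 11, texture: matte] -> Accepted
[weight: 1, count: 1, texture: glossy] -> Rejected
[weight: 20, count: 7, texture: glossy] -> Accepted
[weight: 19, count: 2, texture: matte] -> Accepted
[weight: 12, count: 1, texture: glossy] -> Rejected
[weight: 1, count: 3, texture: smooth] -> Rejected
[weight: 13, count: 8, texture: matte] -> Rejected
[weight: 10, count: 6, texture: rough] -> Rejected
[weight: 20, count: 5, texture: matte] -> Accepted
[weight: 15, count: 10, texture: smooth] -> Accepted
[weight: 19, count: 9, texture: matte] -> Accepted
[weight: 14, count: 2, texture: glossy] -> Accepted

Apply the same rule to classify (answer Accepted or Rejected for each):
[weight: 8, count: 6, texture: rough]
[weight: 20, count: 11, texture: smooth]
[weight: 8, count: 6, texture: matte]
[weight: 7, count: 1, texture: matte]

Rejected, Accepted, Rejected, Rejected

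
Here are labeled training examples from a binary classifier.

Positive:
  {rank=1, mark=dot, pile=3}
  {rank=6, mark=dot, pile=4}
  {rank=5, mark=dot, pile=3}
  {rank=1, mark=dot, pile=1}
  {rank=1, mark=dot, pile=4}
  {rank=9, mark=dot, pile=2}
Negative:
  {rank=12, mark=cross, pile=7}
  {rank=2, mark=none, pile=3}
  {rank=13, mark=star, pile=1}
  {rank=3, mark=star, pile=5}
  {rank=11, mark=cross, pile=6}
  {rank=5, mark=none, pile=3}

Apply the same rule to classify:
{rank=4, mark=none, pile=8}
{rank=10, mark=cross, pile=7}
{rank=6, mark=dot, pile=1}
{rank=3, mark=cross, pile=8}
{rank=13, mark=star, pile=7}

One predicate separates the groups cleanly: mark is dot.
Negative: {rank=4, mark=none, pile=8}, since mark is none.
Negative: {rank=10, mark=cross, pile=7}, since mark is cross.
Positive: {rank=6, mark=dot, pile=1}, since mark is dot.
Negative: {rank=3, mark=cross, pile=8}, since mark is cross.
Negative: {rank=13, mark=star, pile=7}, since mark is star.

Negative, Negative, Positive, Negative, Negative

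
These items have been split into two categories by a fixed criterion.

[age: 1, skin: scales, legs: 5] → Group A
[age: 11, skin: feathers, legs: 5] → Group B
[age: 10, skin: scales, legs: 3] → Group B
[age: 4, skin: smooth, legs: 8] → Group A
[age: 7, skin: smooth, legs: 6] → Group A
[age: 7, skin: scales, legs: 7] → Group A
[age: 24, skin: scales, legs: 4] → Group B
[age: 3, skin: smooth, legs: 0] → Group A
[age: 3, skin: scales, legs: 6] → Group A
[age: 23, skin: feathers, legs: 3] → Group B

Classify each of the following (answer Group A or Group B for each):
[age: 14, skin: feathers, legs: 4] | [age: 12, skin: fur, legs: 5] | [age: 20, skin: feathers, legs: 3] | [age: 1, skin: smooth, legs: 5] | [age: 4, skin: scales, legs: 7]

Every 'Group A' example satisfies: age ≤ 7. None of the 'Group B' examples do.
[age: 14, skin: feathers, legs: 4] → age = 14 → Group B. [age: 12, skin: fur, legs: 5] → age = 12 → Group B. [age: 20, skin: feathers, legs: 3] → age = 20 → Group B. [age: 1, skin: smooth, legs: 5] → age = 1 → Group A. [age: 4, skin: scales, legs: 7] → age = 4 → Group A.

Group B, Group B, Group B, Group A, Group A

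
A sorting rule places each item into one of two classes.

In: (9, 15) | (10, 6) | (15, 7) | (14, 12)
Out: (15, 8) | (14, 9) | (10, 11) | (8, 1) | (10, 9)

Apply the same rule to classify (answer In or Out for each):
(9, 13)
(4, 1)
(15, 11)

In, Out, In

Rule: sum is even. This holds for each 'In' example and fails for each 'Out' one.
(9, 13) — 9+13 = 22, hence In. (4, 1) — 4+1 = 5, hence Out. (15, 11) — 15+11 = 26, hence In.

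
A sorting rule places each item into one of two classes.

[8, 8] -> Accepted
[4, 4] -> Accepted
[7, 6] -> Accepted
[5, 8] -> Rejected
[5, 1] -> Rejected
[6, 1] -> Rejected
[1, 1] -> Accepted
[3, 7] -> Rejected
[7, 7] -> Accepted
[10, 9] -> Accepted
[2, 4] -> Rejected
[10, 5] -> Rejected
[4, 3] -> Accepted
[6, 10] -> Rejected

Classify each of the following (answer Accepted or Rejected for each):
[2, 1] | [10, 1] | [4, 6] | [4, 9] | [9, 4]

Rule: |first − second| ≤ 1. This holds for each 'Accepted' example and fails for each 'Rejected' one.
[2, 1]: |2−1| = 1 — fits, so Accepted.
[10, 1]: |10−1| = 9 — does not pass, so Rejected.
[4, 6]: |4−6| = 2 — does not pass, so Rejected.
[4, 9]: |4−9| = 5 — does not pass, so Rejected.
[9, 4]: |9−4| = 5 — does not pass, so Rejected.

Accepted, Rejected, Rejected, Rejected, Rejected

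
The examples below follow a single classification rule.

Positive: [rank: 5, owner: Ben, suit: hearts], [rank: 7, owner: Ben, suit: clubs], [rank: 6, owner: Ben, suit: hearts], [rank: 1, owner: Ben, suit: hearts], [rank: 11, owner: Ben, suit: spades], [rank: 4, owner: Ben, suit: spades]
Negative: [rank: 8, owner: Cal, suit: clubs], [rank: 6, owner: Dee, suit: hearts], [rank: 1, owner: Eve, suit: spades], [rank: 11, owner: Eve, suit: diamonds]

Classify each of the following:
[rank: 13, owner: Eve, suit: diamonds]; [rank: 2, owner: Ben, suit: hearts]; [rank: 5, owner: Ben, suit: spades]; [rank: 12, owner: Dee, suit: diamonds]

Negative, Positive, Positive, Negative

The rule appears to be: owner is Ben.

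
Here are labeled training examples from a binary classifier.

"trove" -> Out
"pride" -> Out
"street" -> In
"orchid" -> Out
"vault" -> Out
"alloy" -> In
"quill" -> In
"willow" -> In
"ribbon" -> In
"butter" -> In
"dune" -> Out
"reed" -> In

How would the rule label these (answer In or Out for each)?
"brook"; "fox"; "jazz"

In, Out, In

One predicate separates the groups cleanly: has a double letter.
"brook": In ('oo' doubled).
"fox": Out (no doubled letter).
"jazz": In ('zz' doubled).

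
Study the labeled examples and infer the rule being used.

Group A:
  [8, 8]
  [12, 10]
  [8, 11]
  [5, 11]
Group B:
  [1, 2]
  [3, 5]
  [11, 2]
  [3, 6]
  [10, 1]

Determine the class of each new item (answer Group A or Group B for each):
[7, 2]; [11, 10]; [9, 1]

The rule appears to be: sum ≥ 16.

Group B, Group A, Group B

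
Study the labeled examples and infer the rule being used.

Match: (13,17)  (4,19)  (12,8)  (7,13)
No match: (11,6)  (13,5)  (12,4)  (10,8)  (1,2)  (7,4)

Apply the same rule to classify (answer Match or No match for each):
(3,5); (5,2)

No match, No match

'Match' ⟺ sum ≥ 20.
No match: (3,5), since 3+5 = 8. No match: (5,2), since 5+2 = 7.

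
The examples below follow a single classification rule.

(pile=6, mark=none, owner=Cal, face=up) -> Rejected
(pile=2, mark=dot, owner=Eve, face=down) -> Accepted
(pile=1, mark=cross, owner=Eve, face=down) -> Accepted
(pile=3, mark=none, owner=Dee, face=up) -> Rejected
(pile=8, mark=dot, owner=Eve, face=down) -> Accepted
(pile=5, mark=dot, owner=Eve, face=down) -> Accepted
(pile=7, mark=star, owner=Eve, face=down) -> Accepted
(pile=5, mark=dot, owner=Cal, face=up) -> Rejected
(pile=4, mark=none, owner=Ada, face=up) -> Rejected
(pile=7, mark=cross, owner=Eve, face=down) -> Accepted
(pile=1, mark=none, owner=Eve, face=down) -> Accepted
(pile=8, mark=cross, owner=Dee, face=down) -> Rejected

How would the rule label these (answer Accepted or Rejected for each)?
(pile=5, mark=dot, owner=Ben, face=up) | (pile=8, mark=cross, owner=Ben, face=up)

The rule appears to be: owner is Eve.

Rejected, Rejected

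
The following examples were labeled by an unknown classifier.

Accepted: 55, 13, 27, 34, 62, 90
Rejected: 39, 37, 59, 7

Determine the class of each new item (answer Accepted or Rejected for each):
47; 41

Rejected, Accepted

Every 'Accepted' example satisfies: ≡ 6 (mod 7). None of the 'Rejected' examples do.
47: Rejected (47 mod 7 = 5). 41: Accepted (41 mod 7 = 6).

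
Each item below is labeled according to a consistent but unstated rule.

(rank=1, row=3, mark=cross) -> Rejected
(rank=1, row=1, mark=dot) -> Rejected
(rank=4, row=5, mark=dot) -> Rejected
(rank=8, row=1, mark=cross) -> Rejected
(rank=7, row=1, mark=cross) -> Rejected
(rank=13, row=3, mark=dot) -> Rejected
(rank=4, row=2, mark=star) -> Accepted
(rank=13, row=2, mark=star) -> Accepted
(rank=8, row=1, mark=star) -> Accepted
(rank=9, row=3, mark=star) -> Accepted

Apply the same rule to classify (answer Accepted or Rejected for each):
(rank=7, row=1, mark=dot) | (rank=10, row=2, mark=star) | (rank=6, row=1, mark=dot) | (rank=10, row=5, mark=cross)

Comparing the two groups points to one rule — mark is star.
(rank=7, row=1, mark=dot): Rejected (mark is dot).
(rank=10, row=2, mark=star): Accepted (mark is star).
(rank=6, row=1, mark=dot): Rejected (mark is dot).
(rank=10, row=5, mark=cross): Rejected (mark is cross).

Rejected, Accepted, Rejected, Rejected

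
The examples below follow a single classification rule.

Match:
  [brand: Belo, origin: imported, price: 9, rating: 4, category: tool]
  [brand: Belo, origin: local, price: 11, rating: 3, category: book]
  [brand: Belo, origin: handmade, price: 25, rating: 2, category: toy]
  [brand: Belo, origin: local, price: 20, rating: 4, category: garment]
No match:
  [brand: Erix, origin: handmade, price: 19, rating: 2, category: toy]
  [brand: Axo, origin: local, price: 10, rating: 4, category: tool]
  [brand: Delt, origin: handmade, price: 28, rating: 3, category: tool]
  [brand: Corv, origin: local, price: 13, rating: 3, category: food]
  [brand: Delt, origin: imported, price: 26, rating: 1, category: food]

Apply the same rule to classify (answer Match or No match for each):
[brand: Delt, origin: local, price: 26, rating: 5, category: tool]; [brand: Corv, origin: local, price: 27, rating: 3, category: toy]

No match, No match

A rule that fits every label: brand is Belo — true of each 'Match' example, false of each 'No match' one.
[brand: Delt, origin: local, price: 26, rating: 5, category: tool] — brand is Delt, hence No match. [brand: Corv, origin: local, price: 27, rating: 3, category: toy] — brand is Corv, hence No match.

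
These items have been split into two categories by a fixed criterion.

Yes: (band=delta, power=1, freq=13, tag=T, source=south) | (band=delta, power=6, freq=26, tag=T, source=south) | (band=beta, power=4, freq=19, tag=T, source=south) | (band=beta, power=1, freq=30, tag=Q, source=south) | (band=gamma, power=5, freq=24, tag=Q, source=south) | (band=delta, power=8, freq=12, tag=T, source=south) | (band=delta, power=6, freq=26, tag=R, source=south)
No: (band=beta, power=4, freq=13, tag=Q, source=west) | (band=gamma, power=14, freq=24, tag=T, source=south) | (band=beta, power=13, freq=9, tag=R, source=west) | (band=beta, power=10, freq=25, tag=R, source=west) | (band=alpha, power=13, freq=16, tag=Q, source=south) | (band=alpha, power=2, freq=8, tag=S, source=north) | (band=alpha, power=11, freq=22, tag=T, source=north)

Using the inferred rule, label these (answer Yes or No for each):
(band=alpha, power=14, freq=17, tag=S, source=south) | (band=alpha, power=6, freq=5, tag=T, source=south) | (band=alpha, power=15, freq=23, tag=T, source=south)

No, Yes, No

A rule that fits every label: source is south AND power ≤ 8 — true of each 'Yes' example, false of each 'No' one.
(band=alpha, power=14, freq=17, tag=S, source=south): source is south, power = 14, fails the rule → No. (band=alpha, power=6, freq=5, tag=T, source=south): source is south, power = 6, satisfies this → Yes. (band=alpha, power=15, freq=23, tag=T, source=south): source is south, power = 15, fails the rule → No.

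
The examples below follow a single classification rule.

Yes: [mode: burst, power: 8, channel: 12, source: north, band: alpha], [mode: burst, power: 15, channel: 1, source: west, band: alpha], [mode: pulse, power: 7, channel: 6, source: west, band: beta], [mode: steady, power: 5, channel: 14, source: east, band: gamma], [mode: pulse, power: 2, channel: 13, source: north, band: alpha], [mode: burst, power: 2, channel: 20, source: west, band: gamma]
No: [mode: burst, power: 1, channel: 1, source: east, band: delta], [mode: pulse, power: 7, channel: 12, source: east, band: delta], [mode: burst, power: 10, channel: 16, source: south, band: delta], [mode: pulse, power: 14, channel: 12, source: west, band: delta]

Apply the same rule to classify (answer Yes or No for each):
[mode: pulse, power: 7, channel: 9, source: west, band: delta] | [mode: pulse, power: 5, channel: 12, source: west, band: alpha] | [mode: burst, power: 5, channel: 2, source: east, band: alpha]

No, Yes, Yes

Comparing the two groups points to one rule — band is not delta.
No: [mode: pulse, power: 7, channel: 9, source: west, band: delta], since band is delta.
Yes: [mode: pulse, power: 5, channel: 12, source: west, band: alpha], since band is alpha.
Yes: [mode: burst, power: 5, channel: 2, source: east, band: alpha], since band is alpha.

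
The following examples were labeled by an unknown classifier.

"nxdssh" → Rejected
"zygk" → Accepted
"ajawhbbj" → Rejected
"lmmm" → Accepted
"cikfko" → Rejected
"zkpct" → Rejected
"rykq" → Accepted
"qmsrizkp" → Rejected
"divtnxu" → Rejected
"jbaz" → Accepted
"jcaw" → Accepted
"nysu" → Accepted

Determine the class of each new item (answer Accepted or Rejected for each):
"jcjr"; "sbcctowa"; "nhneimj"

Every 'Accepted' example satisfies: length 4. None of the 'Rejected' examples do.
"jcjr": length 4, fits → Accepted.
"sbcctowa": length 8, doesn't match → Rejected.
"nhneimj": length 7, doesn't match → Rejected.

Accepted, Rejected, Rejected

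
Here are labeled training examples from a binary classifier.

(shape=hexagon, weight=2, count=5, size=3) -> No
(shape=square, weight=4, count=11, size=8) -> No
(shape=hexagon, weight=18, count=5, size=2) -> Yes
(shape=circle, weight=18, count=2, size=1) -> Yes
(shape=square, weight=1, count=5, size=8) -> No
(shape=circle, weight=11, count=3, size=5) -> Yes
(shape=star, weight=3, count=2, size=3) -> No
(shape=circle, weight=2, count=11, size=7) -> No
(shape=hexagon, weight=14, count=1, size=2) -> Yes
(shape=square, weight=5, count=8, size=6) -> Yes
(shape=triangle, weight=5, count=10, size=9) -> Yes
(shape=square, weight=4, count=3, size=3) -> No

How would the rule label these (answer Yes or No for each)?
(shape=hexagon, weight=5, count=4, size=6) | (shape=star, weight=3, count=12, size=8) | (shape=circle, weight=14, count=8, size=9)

Yes, No, Yes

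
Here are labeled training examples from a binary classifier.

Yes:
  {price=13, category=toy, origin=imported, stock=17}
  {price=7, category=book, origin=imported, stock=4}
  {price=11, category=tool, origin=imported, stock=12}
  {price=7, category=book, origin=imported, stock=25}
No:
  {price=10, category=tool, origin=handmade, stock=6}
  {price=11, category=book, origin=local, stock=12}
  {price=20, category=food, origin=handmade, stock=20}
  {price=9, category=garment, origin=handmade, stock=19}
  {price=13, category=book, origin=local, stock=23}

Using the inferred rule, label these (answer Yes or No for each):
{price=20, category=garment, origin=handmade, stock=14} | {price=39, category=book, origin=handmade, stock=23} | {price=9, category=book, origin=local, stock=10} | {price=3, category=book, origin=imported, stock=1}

No, No, No, Yes

The common property of the 'Yes' items is: origin is imported. No 'No' item has it.
{price=20, category=garment, origin=handmade, stock=14} — origin is handmade, hence No. {price=39, category=book, origin=handmade, stock=23} — origin is handmade, hence No. {price=9, category=book, origin=local, stock=10} — origin is local, hence No. {price=3, category=book, origin=imported, stock=1} — origin is imported, hence Yes.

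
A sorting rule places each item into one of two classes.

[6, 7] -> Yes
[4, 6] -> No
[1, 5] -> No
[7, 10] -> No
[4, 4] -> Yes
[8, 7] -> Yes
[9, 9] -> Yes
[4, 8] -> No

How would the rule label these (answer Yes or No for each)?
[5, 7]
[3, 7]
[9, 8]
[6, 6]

No, No, Yes, Yes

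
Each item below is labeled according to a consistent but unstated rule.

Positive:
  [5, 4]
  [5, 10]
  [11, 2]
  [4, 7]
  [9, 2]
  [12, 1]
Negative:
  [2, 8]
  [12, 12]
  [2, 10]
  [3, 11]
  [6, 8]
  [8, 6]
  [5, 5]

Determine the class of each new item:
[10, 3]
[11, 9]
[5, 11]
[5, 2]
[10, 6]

Positive, Negative, Negative, Positive, Negative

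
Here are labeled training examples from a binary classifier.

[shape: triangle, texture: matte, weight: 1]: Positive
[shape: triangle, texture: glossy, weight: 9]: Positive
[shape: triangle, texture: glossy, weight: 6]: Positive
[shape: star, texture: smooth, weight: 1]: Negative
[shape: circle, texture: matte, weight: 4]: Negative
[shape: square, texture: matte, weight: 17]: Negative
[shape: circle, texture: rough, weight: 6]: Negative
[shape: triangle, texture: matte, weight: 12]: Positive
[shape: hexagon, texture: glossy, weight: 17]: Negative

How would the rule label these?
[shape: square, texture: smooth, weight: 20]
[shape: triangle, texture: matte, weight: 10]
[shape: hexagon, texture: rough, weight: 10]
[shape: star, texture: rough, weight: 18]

Negative, Positive, Negative, Negative

Comparing the two groups points to one rule — shape is triangle.
[shape: square, texture: smooth, weight: 20] → shape is square → Negative. [shape: triangle, texture: matte, weight: 10] → shape is triangle → Positive. [shape: hexagon, texture: rough, weight: 10] → shape is hexagon → Negative. [shape: star, texture: rough, weight: 18] → shape is star → Negative.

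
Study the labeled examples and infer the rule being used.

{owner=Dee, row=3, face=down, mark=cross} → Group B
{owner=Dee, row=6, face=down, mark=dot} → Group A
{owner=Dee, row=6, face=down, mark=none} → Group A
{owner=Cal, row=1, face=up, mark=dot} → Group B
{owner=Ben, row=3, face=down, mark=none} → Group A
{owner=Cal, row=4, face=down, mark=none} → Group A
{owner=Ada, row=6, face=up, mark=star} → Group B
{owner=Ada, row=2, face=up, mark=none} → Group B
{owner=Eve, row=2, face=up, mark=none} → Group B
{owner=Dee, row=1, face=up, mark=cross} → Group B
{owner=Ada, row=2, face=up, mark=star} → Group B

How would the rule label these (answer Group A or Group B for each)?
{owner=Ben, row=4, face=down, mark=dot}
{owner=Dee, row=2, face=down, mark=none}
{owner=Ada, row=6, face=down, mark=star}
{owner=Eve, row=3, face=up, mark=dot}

The simplest hypothesis consistent with all the labels is: mark is not cross AND face is down.

Group A, Group A, Group A, Group B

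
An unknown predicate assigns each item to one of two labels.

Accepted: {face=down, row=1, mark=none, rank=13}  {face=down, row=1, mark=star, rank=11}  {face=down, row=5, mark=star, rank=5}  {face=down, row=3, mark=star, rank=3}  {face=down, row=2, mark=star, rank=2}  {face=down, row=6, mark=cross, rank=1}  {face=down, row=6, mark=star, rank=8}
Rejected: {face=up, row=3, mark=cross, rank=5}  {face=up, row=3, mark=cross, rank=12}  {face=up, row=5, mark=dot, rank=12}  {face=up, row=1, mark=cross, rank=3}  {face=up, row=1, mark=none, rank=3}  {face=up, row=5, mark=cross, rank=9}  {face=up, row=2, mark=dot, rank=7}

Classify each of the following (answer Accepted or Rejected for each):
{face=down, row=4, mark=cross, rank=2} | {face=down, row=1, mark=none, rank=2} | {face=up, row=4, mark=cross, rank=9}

The simplest hypothesis consistent with all the labels is: face is down.
{face=down, row=4, mark=cross, rank=2}: face is down, meets the rule → Accepted. {face=down, row=1, mark=none, rank=2}: face is down, meets the rule → Accepted. {face=up, row=4, mark=cross, rank=9}: face is up, fails this test → Rejected.

Accepted, Accepted, Rejected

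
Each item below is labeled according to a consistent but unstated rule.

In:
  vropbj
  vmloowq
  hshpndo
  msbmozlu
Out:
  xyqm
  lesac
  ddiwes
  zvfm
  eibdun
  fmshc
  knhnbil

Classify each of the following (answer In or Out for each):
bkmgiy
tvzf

Out, Out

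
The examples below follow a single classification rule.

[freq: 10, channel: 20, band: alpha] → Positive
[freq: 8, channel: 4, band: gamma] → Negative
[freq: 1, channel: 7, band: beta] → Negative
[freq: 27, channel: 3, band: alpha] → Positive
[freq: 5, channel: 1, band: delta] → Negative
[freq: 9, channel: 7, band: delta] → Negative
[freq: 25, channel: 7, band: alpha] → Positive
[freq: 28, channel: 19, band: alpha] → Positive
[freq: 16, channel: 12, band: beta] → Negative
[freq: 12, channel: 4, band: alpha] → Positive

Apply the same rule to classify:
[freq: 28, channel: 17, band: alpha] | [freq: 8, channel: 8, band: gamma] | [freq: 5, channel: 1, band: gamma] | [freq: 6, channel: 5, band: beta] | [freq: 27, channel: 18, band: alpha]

Positive, Negative, Negative, Negative, Positive

Rule: band is alpha. This holds for each 'Positive' example and fails for each 'Negative' one.
[freq: 28, channel: 17, band: alpha] → band is alpha → Positive. [freq: 8, channel: 8, band: gamma] → band is gamma → Negative. [freq: 5, channel: 1, band: gamma] → band is gamma → Negative. [freq: 6, channel: 5, band: beta] → band is beta → Negative. [freq: 27, channel: 18, band: alpha] → band is alpha → Positive.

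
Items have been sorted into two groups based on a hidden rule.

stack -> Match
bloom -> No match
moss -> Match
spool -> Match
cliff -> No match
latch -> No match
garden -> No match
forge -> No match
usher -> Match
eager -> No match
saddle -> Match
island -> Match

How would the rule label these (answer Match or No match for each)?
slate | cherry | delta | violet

All 'Match' examples share one property — contains 's' — and every 'No match' example lacks it.
slate: has 's' — qualifies, so Match.
cherry: no 's' — doesn't qualify, so No match.
delta: no 's' — doesn't qualify, so No match.
violet: no 's' — doesn't qualify, so No match.

Match, No match, No match, No match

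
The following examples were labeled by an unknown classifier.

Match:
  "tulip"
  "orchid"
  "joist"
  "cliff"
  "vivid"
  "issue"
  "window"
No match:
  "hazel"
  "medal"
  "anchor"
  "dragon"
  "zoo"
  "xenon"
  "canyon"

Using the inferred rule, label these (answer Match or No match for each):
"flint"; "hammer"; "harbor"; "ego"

Match, No match, No match, No match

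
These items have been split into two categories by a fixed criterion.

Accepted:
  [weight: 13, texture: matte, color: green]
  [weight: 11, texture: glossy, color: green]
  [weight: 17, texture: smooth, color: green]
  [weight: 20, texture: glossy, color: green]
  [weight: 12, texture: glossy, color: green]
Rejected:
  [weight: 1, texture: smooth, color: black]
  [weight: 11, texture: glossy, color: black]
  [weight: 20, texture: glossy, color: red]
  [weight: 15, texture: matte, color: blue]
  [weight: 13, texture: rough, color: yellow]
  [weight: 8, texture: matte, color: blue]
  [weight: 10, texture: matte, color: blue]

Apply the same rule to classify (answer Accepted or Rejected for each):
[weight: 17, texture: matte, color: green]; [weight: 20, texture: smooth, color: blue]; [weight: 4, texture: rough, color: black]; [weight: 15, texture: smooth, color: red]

A rule that fits every label: color is green — true of each 'Accepted' example, false of each 'Rejected' one.
Accepted: [weight: 17, texture: matte, color: green], since color is green.
Rejected: [weight: 20, texture: smooth, color: blue], since color is blue.
Rejected: [weight: 4, texture: rough, color: black], since color is black.
Rejected: [weight: 15, texture: smooth, color: red], since color is red.

Accepted, Rejected, Rejected, Rejected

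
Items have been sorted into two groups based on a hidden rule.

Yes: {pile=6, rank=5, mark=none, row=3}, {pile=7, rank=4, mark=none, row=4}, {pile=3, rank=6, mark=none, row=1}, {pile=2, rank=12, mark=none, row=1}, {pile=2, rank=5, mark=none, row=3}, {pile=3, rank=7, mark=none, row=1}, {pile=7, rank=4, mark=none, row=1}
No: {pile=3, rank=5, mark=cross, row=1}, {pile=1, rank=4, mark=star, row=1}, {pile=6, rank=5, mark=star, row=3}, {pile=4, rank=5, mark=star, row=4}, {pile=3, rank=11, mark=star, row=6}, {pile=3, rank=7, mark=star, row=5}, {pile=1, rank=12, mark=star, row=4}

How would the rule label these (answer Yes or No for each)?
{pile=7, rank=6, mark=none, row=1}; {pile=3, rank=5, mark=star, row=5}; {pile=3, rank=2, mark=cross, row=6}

The simplest hypothesis consistent with all the labels is: mark is none.

Yes, No, No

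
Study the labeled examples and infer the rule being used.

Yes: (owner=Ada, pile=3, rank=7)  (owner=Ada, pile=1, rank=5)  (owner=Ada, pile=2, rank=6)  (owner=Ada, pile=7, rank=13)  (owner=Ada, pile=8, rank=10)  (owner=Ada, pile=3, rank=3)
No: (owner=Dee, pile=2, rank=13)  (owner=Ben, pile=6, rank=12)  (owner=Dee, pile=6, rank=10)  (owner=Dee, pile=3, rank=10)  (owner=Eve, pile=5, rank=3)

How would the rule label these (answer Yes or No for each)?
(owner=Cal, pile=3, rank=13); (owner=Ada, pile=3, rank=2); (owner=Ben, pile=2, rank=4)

Every 'Yes' example satisfies: owner is Ada. None of the 'No' examples do.
(owner=Cal, pile=3, rank=13): No (owner is Cal). (owner=Ada, pile=3, rank=2): Yes (owner is Ada). (owner=Ben, pile=2, rank=4): No (owner is Ben).

No, Yes, No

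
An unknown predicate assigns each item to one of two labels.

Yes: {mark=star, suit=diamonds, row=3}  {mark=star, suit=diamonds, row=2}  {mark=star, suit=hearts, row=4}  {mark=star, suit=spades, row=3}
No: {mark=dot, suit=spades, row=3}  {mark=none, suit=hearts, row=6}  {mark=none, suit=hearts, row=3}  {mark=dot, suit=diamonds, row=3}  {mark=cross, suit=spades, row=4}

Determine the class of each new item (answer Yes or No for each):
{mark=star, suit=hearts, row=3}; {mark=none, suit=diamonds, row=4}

Yes, No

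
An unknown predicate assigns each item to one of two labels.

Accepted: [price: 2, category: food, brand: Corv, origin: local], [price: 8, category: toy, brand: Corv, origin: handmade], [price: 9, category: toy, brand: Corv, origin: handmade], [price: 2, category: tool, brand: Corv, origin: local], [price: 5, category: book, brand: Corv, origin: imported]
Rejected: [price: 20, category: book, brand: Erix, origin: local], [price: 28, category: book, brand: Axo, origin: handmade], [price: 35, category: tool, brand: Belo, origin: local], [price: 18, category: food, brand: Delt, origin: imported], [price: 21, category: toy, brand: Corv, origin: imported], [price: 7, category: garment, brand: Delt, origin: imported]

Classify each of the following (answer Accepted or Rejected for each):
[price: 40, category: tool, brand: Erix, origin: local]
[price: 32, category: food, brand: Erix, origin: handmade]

Rejected, Rejected

The rule appears to be: brand is Corv AND price ≤ 9.
Rejected: [price: 40, category: tool, brand: Erix, origin: local], since brand is Erix, price = 40. Rejected: [price: 32, category: food, brand: Erix, origin: handmade], since brand is Erix, price = 32.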